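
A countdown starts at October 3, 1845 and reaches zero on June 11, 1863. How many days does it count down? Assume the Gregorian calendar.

Oct 3, 1845 → Oct 3, 1846: 365 days.
Oct 3, 1846 → Oct 3, 1847: 365 days.
Oct 3, 1847 → Oct 3, 1848: 366 days (Feb 29, 1848 is in that span).
Oct 3, 1848 → Oct 3, 1849: 365 days.
Oct 3, 1849 → Oct 3, 1850: 365 days.
Oct 3, 1850 → Oct 3, 1851: 365 days.
Oct 3, 1851 → Oct 3, 1852: 366 days (Feb 29, 1852 is in that span).
Oct 3, 1852 → Oct 3, 1853: 365 days.
Oct 3, 1853 → Oct 3, 1854: 365 days.
Oct 3, 1854 → Oct 3, 1855: 365 days.
Oct 3, 1855 → Oct 3, 1856: 366 days (Feb 29, 1856 is in that span).
Oct 3, 1856 → Oct 3, 1857: 365 days.
Oct 3, 1857 → Oct 3, 1858: 365 days.
Oct 3, 1858 → Oct 3, 1859: 365 days.
Oct 3, 1859 → Oct 3, 1860: 366 days (Feb 29, 1860 is in that span).
Oct 3, 1860 → Oct 3, 1861: 365 days.
Oct 3, 1861 → Oct 3, 1862: 365 days.
Oct 3, 1862 → Nov 3, 1862: 31 days (October has 31).
Nov 3, 1862 → Dec 3, 1862: 30 days (November has 30).
Dec 3, 1862 → Jan 3, 1863: 31 days (December has 31).
Jan 3, 1863 → Feb 3, 1863: 31 days (January has 31).
Feb 3, 1863 → Mar 3, 1863: 28 days (February has 28).
Mar 3, 1863 → Apr 3, 1863: 31 days (March has 31).
Apr 3, 1863 → May 3, 1863: 30 days (April has 30).
May 3, 1863 → Jun 3, 1863: 31 days (May has 31).
Jun 3, 1863 → Jun 11, 1863: 8 days.
Total: 6460 days.

6460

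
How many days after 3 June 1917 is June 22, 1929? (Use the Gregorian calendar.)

Jun 3, 1917 → Jun 3, 1918: 365 days.
Jun 3, 1918 → Jun 3, 1919: 365 days.
Jun 3, 1919 → Jun 3, 1920: 366 days (Feb 29, 1920 is in that span).
Jun 3, 1920 → Jun 3, 1921: 365 days.
Jun 3, 1921 → Jun 3, 1922: 365 days.
Jun 3, 1922 → Jun 3, 1923: 365 days.
Jun 3, 1923 → Jun 3, 1924: 366 days (Feb 29, 1924 is in that span).
Jun 3, 1924 → Jun 3, 1925: 365 days.
Jun 3, 1925 → Jun 3, 1926: 365 days.
Jun 3, 1926 → Jun 3, 1927: 365 days.
Jun 3, 1927 → Jun 3, 1928: 366 days (Feb 29, 1928 is in that span).
Jun 3, 1928 → Jul 3, 1928: 30 days (June has 30).
Jul 3, 1928 → Aug 3, 1928: 31 days (July has 31).
Aug 3, 1928 → Sep 3, 1928: 31 days (August has 31).
Sep 3, 1928 → Oct 3, 1928: 30 days (September has 30).
Oct 3, 1928 → Nov 3, 1928: 31 days (October has 31).
Nov 3, 1928 → Dec 3, 1928: 30 days (November has 30).
Dec 3, 1928 → Jan 3, 1929: 31 days (December has 31).
Jan 3, 1929 → Feb 3, 1929: 31 days (January has 31).
Feb 3, 1929 → Mar 3, 1929: 28 days (February has 28).
Mar 3, 1929 → Apr 3, 1929: 31 days (March has 31).
Apr 3, 1929 → May 3, 1929: 30 days (April has 30).
May 3, 1929 → Jun 3, 1929: 31 days (May has 31).
Jun 3, 1929 → Jun 22, 1929: 19 days.
Total: 4402 days.

4402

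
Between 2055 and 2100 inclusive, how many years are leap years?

11

Multiples of 4 in [2055,2100]: 12.
Of those, multiples of 100: 1 (not leap unless ÷400).
Multiples of 400: 0.
Leap years = 12 − 1 + 0 = 11.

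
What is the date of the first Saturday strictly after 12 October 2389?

October 14, 2389

Oct 12, 2389 is a Thursday.
From Thursday to the next Saturday is 2 days.
Oct 12, 2389 + 2 = Oct 14, 2389.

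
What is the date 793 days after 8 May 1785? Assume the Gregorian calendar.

+365 (one year) → May 8, 1786 (428 left).
+365 (one year) → May 8, 1787 (63 left).
May has 31 days: +24 → Jun 1, 1787 (39 left).
Jun has 30 days: +30 → Jul 1, 1787 (9 left).
+9 → Jul 10, 1787.

July 10, 1787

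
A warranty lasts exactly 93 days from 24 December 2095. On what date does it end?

Dec has 31 days: +8 → Jan 1, 2096 (85 left).
Jan has 31 days: +31 → Feb 1, 2096 (54 left).
Feb has 29 days: +29 → Mar 1, 2096 (25 left).
+25 → Mar 26, 2096.

March 26, 2096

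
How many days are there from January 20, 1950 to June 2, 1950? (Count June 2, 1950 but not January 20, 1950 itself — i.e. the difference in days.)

133

Jan 20, 1950 → Feb 20, 1950: 31 days (January has 31).
Feb 20, 1950 → Mar 20, 1950: 28 days (February has 28).
Mar 20, 1950 → Apr 20, 1950: 31 days (March has 31).
Apr 20, 1950 → May 20, 1950: 30 days (April has 30).
May 20, 1950 → Jun 2, 1950: 13 days.
Total: 133 days.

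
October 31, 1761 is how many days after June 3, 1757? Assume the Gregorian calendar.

Jun 3, 1757 → Jun 3, 1758: 365 days.
Jun 3, 1758 → Jun 3, 1759: 365 days.
Jun 3, 1759 → Jun 3, 1760: 366 days (Feb 29, 1760 is in that span).
Jun 3, 1760 → Jun 3, 1761: 365 days.
Jun 3, 1761 → Jul 3, 1761: 30 days (June has 30).
Jul 3, 1761 → Aug 3, 1761: 31 days (July has 31).
Aug 3, 1761 → Sep 3, 1761: 31 days (August has 31).
Sep 3, 1761 → Oct 3, 1761: 30 days (September has 30).
Oct 3, 1761 → Oct 31, 1761: 28 days.
Total: 1611 days.

1611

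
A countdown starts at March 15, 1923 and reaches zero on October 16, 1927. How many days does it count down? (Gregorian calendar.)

1676

Mar 15, 1923 → Mar 15, 1924: 366 days (Feb 29, 1924 is in that span).
Mar 15, 1924 → Mar 15, 1925: 365 days.
Mar 15, 1925 → Mar 15, 1926: 365 days.
Mar 15, 1926 → Mar 15, 1927: 365 days.
Mar 15, 1927 → Apr 15, 1927: 31 days (March has 31).
Apr 15, 1927 → May 15, 1927: 30 days (April has 30).
May 15, 1927 → Jun 15, 1927: 31 days (May has 31).
Jun 15, 1927 → Jul 15, 1927: 30 days (June has 30).
Jul 15, 1927 → Aug 15, 1927: 31 days (July has 31).
Aug 15, 1927 → Sep 15, 1927: 31 days (August has 31).
Sep 15, 1927 → Oct 15, 1927: 30 days (September has 30).
Oct 15, 1927 → Oct 16, 1927: 1 days.
Total: 1676 days.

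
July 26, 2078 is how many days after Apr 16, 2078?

101

Apr 16, 2078 → May 16, 2078: 30 days (April has 30).
May 16, 2078 → Jun 16, 2078: 31 days (May has 31).
Jun 16, 2078 → Jul 16, 2078: 30 days (June has 30).
Jul 16, 2078 → Jul 26, 2078: 10 days.
Total: 101 days.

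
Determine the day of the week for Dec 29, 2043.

January 1, 2043 is a Thursday.
Jan 1, 2043 → Feb 1, 2043: 31 days (January has 31).
Feb 1, 2043 → Mar 1, 2043: 28 days (February has 28).
Mar 1, 2043 → Apr 1, 2043: 31 days (March has 31).
Apr 1, 2043 → May 1, 2043: 30 days (April has 30).
May 1, 2043 → Jun 1, 2043: 31 days (May has 31).
Jun 1, 2043 → Jul 1, 2043: 30 days (June has 30).
Jul 1, 2043 → Aug 1, 2043: 31 days (July has 31).
Aug 1, 2043 → Sep 1, 2043: 31 days (August has 31).
Sep 1, 2043 → Oct 1, 2043: 30 days (September has 30).
Oct 1, 2043 → Nov 1, 2043: 31 days (October has 31).
Nov 1, 2043 → Dec 1, 2043: 30 days (November has 30).
Dec 1, 2043 → Dec 29, 2043: 28 days.
Total: 362 days.
362 mod 7 = 5, so Thursday + 5 = Tuesday.

Tuesday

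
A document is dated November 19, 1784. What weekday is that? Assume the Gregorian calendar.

Friday

Doomsday rule: the anchor day for the 1700s is Sunday. For year 84: 84÷12 = 7 r 0, and 0÷4 = 0, so 7+0+0 = 7.
Sunday + 7 ≡ Sunday — that's 1784's doomsday.
In November the doomsday date is Nov 7.
Nov 19 is 12 days after Nov 7; 12 mod 7 = 5, so Sunday + 5 = Friday.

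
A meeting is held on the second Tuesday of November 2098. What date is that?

November 1, 2098 is a Saturday.
The first Tuesday is therefore November 4 (3 days later).
The second Tuesday is 4 + 1×7 = November 11.

November 11, 2098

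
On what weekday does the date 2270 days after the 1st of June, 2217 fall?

Tuesday

Jun 1, 2217 is a Sunday.
2270 mod 7 = 2, so 2270 days after a Sunday is Sunday + 2 = Tuesday.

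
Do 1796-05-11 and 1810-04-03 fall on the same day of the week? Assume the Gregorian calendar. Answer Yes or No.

No

From May 11, 1796 to Apr 3, 1810 is 5074 days.
5074 mod 7 = 6, so they are different weekdays.
(May 11, 1796 is a Wednesday; Apr 3, 1810 is a Tuesday.)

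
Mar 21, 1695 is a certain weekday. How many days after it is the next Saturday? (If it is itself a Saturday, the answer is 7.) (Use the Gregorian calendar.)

5

Mar 21, 1695 is a Monday.
From Monday to the next Saturday is 5 days.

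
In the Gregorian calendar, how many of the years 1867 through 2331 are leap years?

112

Multiples of 4 in [1867,2331]: 116.
Of those, multiples of 100: 5 (not leap unless ÷400).
Multiples of 400: 1.
Leap years = 116 − 5 + 1 = 112.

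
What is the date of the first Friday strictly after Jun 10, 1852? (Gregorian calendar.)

June 11, 1852

Jun 10, 1852 is a Thursday.
From Thursday to the next Friday is 1 day.
Jun 10, 1852 + 1 = Jun 11, 1852.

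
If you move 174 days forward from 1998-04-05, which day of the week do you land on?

Apr 5, 1998 is a Sunday.
174 mod 7 = 6, so 174 days after a Sunday is Sunday + 6 = Saturday.

Saturday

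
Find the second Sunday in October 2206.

October 1, 2206 is a Wednesday.
The first Sunday is therefore October 5 (4 days later).
The second Sunday is 5 + 1×7 = October 12.

October 12, 2206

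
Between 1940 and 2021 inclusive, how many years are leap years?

21

Multiples of 4 in [1940,2021]: 21.
Of those, multiples of 100: 1 (not leap unless ÷400).
Multiples of 400: 1.
Leap years = 21 − 1 + 1 = 21.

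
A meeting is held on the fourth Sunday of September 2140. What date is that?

September 1, 2140 is a Thursday.
The first Sunday is therefore September 4 (3 days later).
The fourth Sunday is 4 + 3×7 = September 25.

September 25, 2140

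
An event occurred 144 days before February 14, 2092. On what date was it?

−14 → Jan 31, 2092 (end of Jan, 31 days; 130 left).
−31 → Dec 31, 2091 (end of Dec, 31 days; 99 left).
−31 → Nov 30, 2091 (end of Nov, 30 days; 68 left).
−30 → Oct 31, 2091 (end of Oct, 31 days; 38 left).
−31 → Sep 30, 2091 (end of Sep, 30 days; 7 left).
−7 → Sep 23, 2091.

September 23, 2091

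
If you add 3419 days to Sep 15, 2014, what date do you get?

+365 (one year) → Sep 15, 2015 (3054 left).
+366 (one year; includes Feb 29, 2016) → Sep 15, 2016 (2688 left).
+365 (one year) → Sep 15, 2017 (2323 left).
+365 (one year) → Sep 15, 2018 (1958 left).
+365 (one year) → Sep 15, 2019 (1593 left).
+366 (one year; includes Feb 29, 2020) → Sep 15, 2020 (1227 left).
+365 (one year) → Sep 15, 2021 (862 left).
+365 (one year) → Sep 15, 2022 (497 left).
+365 (one year) → Sep 15, 2023 (132 left).
Sep has 30 days: +16 → Oct 1, 2023 (116 left).
Oct has 31 days: +31 → Nov 1, 2023 (85 left).
Nov has 30 days: +30 → Dec 1, 2023 (55 left).
Dec has 31 days: +31 → Jan 1, 2024 (24 left).
+24 → Jan 25, 2024.

January 25, 2024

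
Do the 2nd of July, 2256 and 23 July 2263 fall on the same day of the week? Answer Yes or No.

No

From Jul 2, 2256 to Jul 23, 2263 is 2577 days.
2577 mod 7 = 1, so they are different weekdays.
(Jul 2, 2256 is a Wednesday; Jul 23, 2263 is a Thursday.)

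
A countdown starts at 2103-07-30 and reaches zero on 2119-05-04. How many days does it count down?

Jul 30, 2103 → Jul 30, 2104: 366 days (Feb 29, 2104 is in that span).
Jul 30, 2104 → Jul 30, 2105: 365 days.
Jul 30, 2105 → Jul 30, 2106: 365 days.
Jul 30, 2106 → Jul 30, 2107: 365 days.
Jul 30, 2107 → Jul 30, 2108: 366 days (Feb 29, 2108 is in that span).
Jul 30, 2108 → Jul 30, 2109: 365 days.
Jul 30, 2109 → Jul 30, 2110: 365 days.
Jul 30, 2110 → Jul 30, 2111: 365 days.
Jul 30, 2111 → Jul 30, 2112: 366 days (Feb 29, 2112 is in that span).
Jul 30, 2112 → Jul 30, 2113: 365 days.
Jul 30, 2113 → Jul 30, 2114: 365 days.
Jul 30, 2114 → Jul 30, 2115: 365 days.
Jul 30, 2115 → Jul 30, 2116: 366 days (Feb 29, 2116 is in that span).
Jul 30, 2116 → Jul 30, 2117: 365 days.
Jul 30, 2117 → Jul 30, 2118: 365 days.
Jul 30, 2118 → Aug 30, 2118: 31 days (July has 31).
Aug 30, 2118 → Sep 30, 2118: 31 days (August has 31).
Sep 30, 2118 → Oct 30, 2118: 30 days (September has 30).
Oct 30, 2118 → Nov 30, 2118: 31 days (October has 31).
Nov 30, 2118 → Dec 30, 2118: 30 days (November has 30).
Dec 30, 2118 → Jan 30, 2119: 31 days (December has 31).
Jan 30, 2119 → Feb 28, 2119: 29 days (January has 31).
Feb 28, 2119 → Mar 28, 2119: 28 days (February has 28).
Mar 28, 2119 → Apr 28, 2119: 31 days (March has 31).
Apr 28, 2119 → May 4, 2119: 6 days.
Total: 5757 days.

5757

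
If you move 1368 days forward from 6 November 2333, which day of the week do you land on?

Thursday

Nov 6, 2333 is a Monday.
1368 mod 7 = 3, so 1368 days after a Monday is Monday + 3 = Thursday.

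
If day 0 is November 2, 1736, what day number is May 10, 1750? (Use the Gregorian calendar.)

4937

Nov 2, 1736 → Nov 2, 1737: 365 days.
Nov 2, 1737 → Nov 2, 1738: 365 days.
Nov 2, 1738 → Nov 2, 1739: 365 days.
Nov 2, 1739 → Nov 2, 1740: 366 days (Feb 29, 1740 is in that span).
Nov 2, 1740 → Nov 2, 1741: 365 days.
Nov 2, 1741 → Nov 2, 1742: 365 days.
Nov 2, 1742 → Nov 2, 1743: 365 days.
Nov 2, 1743 → Nov 2, 1744: 366 days (Feb 29, 1744 is in that span).
Nov 2, 1744 → Nov 2, 1745: 365 days.
Nov 2, 1745 → Nov 2, 1746: 365 days.
Nov 2, 1746 → Nov 2, 1747: 365 days.
Nov 2, 1747 → Nov 2, 1748: 366 days (Feb 29, 1748 is in that span).
Nov 2, 1748 → Nov 2, 1749: 365 days.
Nov 2, 1749 → Dec 2, 1749: 30 days (November has 30).
Dec 2, 1749 → Jan 2, 1750: 31 days (December has 31).
Jan 2, 1750 → Feb 2, 1750: 31 days (January has 31).
Feb 2, 1750 → Mar 2, 1750: 28 days (February has 28).
Mar 2, 1750 → Apr 2, 1750: 31 days (March has 31).
Apr 2, 1750 → May 2, 1750: 30 days (April has 30).
May 2, 1750 → May 10, 1750: 8 days.
Total: 4937 days.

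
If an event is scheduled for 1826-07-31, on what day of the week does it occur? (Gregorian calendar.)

Doomsday rule: the anchor day for the 1800s is Friday. For year 26: 26÷12 = 2 r 2, and 2÷4 = 0, so 2+2+0 = 4.
Friday + 4 ≡ Tuesday — that's 1826's doomsday.
In July the doomsday date is Jul 11.
Jul 31 is 20 days after Jul 11; 20 mod 7 = 6, so Tuesday + 6 = Monday.

Monday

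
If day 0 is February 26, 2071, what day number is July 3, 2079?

Feb 26, 2071 → Feb 26, 2072: 365 days.
Feb 26, 2072 → Feb 26, 2073: 366 days (Feb 29, 2072 is in that span).
Feb 26, 2073 → Feb 26, 2074: 365 days.
Feb 26, 2074 → Feb 26, 2075: 365 days.
Feb 26, 2075 → Feb 26, 2076: 365 days.
Feb 26, 2076 → Feb 26, 2077: 366 days (Feb 29, 2076 is in that span).
Feb 26, 2077 → Feb 26, 2078: 365 days.
Feb 26, 2078 → Feb 26, 2079: 365 days.
Feb 26, 2079 → Mar 26, 2079: 28 days (February has 28).
Mar 26, 2079 → Apr 26, 2079: 31 days (March has 31).
Apr 26, 2079 → May 26, 2079: 30 days (April has 30).
May 26, 2079 → Jun 26, 2079: 31 days (May has 31).
Jun 26, 2079 → Jul 3, 2079: 7 days.
Total: 3049 days.

3049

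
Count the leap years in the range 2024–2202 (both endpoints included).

43

Multiples of 4 in [2024,2202]: 45.
Of those, multiples of 100: 2 (not leap unless ÷400).
Multiples of 400: 0.
Leap years = 45 − 2 + 0 = 43.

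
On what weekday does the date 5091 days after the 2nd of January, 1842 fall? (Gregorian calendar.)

Tuesday

Jan 2, 1842 is a Sunday.
5091 mod 7 = 2, so 5091 days after a Sunday is Sunday + 2 = Tuesday.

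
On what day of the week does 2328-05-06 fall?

Doomsday rule: the anchor day for the 2300s is Wednesday. For year 28: 28÷12 = 2 r 4, and 4÷4 = 1, so 2+4+1 = 7.
Wednesday + 7 ≡ Wednesday — that's 2328's doomsday.
In May the doomsday date is May 9.
May 6 is 3 days before May 9; 3 mod 7 = 3, so Wednesday − 3 = Sunday.

Sunday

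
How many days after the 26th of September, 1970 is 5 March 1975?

1621

Sep 26, 1970 → Sep 26, 1971: 365 days.
Sep 26, 1971 → Sep 26, 1972: 366 days (Feb 29, 1972 is in that span).
Sep 26, 1972 → Sep 26, 1973: 365 days.
Sep 26, 1973 → Sep 26, 1974: 365 days.
Sep 26, 1974 → Oct 26, 1974: 30 days (September has 30).
Oct 26, 1974 → Nov 26, 1974: 31 days (October has 31).
Nov 26, 1974 → Dec 26, 1974: 30 days (November has 30).
Dec 26, 1974 → Jan 26, 1975: 31 days (December has 31).
Jan 26, 1975 → Feb 26, 1975: 31 days (January has 31).
Feb 26, 1975 → Mar 5, 1975: 7 days.
Total: 1621 days.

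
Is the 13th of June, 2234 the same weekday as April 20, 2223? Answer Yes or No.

From Apr 20, 2223 to Jun 13, 2234 is 4072 days.
4072 mod 7 = 5, so they are different weekdays.
(Apr 20, 2223 is a Sunday; Jun 13, 2234 is a Friday.)

No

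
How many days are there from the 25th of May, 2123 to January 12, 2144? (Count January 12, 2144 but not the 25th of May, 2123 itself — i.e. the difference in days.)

7537

May 25, 2123 → May 25, 2124: 366 days (Feb 29, 2124 is in that span).
May 25, 2124 → May 25, 2125: 365 days.
May 25, 2125 → May 25, 2126: 365 days.
May 25, 2126 → May 25, 2127: 365 days.
May 25, 2127 → May 25, 2128: 366 days (Feb 29, 2128 is in that span).
May 25, 2128 → May 25, 2129: 365 days.
May 25, 2129 → May 25, 2130: 365 days.
May 25, 2130 → May 25, 2131: 365 days.
May 25, 2131 → May 25, 2132: 366 days (Feb 29, 2132 is in that span).
May 25, 2132 → May 25, 2133: 365 days.
May 25, 2133 → May 25, 2134: 365 days.
May 25, 2134 → May 25, 2135: 365 days.
May 25, 2135 → May 25, 2136: 366 days (Feb 29, 2136 is in that span).
May 25, 2136 → May 25, 2137: 365 days.
May 25, 2137 → May 25, 2138: 365 days.
May 25, 2138 → May 25, 2139: 365 days.
May 25, 2139 → May 25, 2140: 366 days (Feb 29, 2140 is in that span).
May 25, 2140 → May 25, 2141: 365 days.
May 25, 2141 → May 25, 2142: 365 days.
May 25, 2142 → May 25, 2143: 365 days.
May 25, 2143 → Jun 25, 2143: 31 days (May has 31).
Jun 25, 2143 → Jul 25, 2143: 30 days (June has 30).
Jul 25, 2143 → Aug 25, 2143: 31 days (July has 31).
Aug 25, 2143 → Sep 25, 2143: 31 days (August has 31).
Sep 25, 2143 → Oct 25, 2143: 30 days (September has 30).
Oct 25, 2143 → Nov 25, 2143: 31 days (October has 31).
Nov 25, 2143 → Dec 25, 2143: 30 days (November has 30).
Dec 25, 2143 → Jan 12, 2144: 18 days.
Total: 7537 days.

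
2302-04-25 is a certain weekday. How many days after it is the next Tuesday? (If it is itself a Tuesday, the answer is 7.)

4

Apr 25, 2302 is a Friday.
From Friday to the next Tuesday is 4 days.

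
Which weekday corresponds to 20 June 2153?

Wednesday

Doomsday rule: the anchor day for the 2100s is Sunday. For year 53: 53÷12 = 4 r 5, and 5÷4 = 1, so 4+5+1 = 10.
Sunday + 10 ≡ Wednesday — that's 2153's doomsday.
In June the doomsday date is Jun 6.
Jun 20 is 14 days after Jun 6; 14 mod 7 = 0, so Wednesday + 0 = Wednesday.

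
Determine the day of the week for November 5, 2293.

Sunday

Doomsday rule: the anchor day for the 2200s is Friday. For year 93: 93÷12 = 7 r 9, and 9÷4 = 2, so 7+9+2 = 18.
Friday + 18 ≡ Tuesday — that's 2293's doomsday.
In November the doomsday date is Nov 7.
Nov 5 is 2 days before Nov 7; 2 mod 7 = 2, so Tuesday − 2 = Sunday.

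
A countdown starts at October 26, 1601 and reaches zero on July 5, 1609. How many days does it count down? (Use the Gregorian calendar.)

2809

Oct 26, 1601 → Oct 26, 1602: 365 days.
Oct 26, 1602 → Oct 26, 1603: 365 days.
Oct 26, 1603 → Oct 26, 1604: 366 days (Feb 29, 1604 is in that span).
Oct 26, 1604 → Oct 26, 1605: 365 days.
Oct 26, 1605 → Oct 26, 1606: 365 days.
Oct 26, 1606 → Oct 26, 1607: 365 days.
Oct 26, 1607 → Oct 26, 1608: 366 days (Feb 29, 1608 is in that span).
Oct 26, 1608 → Nov 26, 1608: 31 days (October has 31).
Nov 26, 1608 → Dec 26, 1608: 30 days (November has 30).
Dec 26, 1608 → Jan 26, 1609: 31 days (December has 31).
Jan 26, 1609 → Feb 26, 1609: 31 days (January has 31).
Feb 26, 1609 → Mar 26, 1609: 28 days (February has 28).
Mar 26, 1609 → Apr 26, 1609: 31 days (March has 31).
Apr 26, 1609 → May 26, 1609: 30 days (April has 30).
May 26, 1609 → Jun 26, 1609: 31 days (May has 31).
Jun 26, 1609 → Jul 5, 1609: 9 days.
Total: 2809 days.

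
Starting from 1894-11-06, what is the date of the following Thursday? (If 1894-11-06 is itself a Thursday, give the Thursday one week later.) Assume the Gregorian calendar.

November 8, 1894

Nov 6, 1894 is a Tuesday.
From Tuesday to the next Thursday is 2 days.
Nov 6, 1894 + 2 = Nov 8, 1894.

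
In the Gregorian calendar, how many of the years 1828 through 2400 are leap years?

Multiples of 4 in [1828,2400]: 144.
Of those, multiples of 100: 6 (not leap unless ÷400).
Multiples of 400: 2.
Leap years = 144 − 6 + 2 = 140.

140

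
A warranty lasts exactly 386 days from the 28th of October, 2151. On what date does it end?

Oct has 31 days: +4 → Nov 1, 2151 (382 left).
Nov has 30 days: +30 → Dec 1, 2151 (352 left).
Dec has 31 days: +31 → Jan 1, 2152 (321 left).
Jan has 31 days: +31 → Feb 1, 2152 (290 left).
Feb has 29 days: +29 → Mar 1, 2152 (261 left).
Mar has 31 days: +31 → Apr 1, 2152 (230 left).
Apr has 30 days: +30 → May 1, 2152 (200 left).
May has 31 days: +31 → Jun 1, 2152 (169 left).
Jun has 30 days: +30 → Jul 1, 2152 (139 left).
Jul has 31 days: +31 → Aug 1, 2152 (108 left).
Aug has 31 days: +31 → Sep 1, 2152 (77 left).
Sep has 30 days: +30 → Oct 1, 2152 (47 left).
Oct has 31 days: +31 → Nov 1, 2152 (16 left).
+16 → Nov 17, 2152.

November 17, 2152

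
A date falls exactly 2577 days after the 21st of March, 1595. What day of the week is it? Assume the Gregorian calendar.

Wednesday

First find the weekday of Mar 21, 1595. Doomsday rule: the anchor day for the 1500s is Wednesday. For year 95: 95÷12 = 7 r 11, and 11÷4 = 2, so 7+11+2 = 20.
Wednesday + 20 ≡ Tuesday — that's 1595's doomsday.
In March the doomsday date is Mar 14.
Mar 21 is 7 days after Mar 14; 7 mod 7 = 0, so Tuesday + 0 = Tuesday.
2577 mod 7 = 1, so 2577 days after a Tuesday is Tuesday + 1 = Wednesday.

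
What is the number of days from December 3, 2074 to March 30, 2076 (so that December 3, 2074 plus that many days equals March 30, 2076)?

Dec 3, 2074 → Dec 3, 2075: 365 days.
Dec 3, 2075 → Jan 3, 2076: 31 days (December has 31).
Jan 3, 2076 → Feb 3, 2076: 31 days (January has 31).
Feb 3, 2076 → Mar 3, 2076: 29 days (February has 29).
Mar 3, 2076 → Mar 30, 2076: 27 days.
Total: 483 days.

483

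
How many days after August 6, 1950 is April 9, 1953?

977

Aug 6, 1950 → Aug 6, 1951: 365 days.
Aug 6, 1951 → Aug 6, 1952: 366 days (Feb 29, 1952 is in that span).
Aug 6, 1952 → Sep 6, 1952: 31 days (August has 31).
Sep 6, 1952 → Oct 6, 1952: 30 days (September has 30).
Oct 6, 1952 → Nov 6, 1952: 31 days (October has 31).
Nov 6, 1952 → Dec 6, 1952: 30 days (November has 30).
Dec 6, 1952 → Jan 6, 1953: 31 days (December has 31).
Jan 6, 1953 → Feb 6, 1953: 31 days (January has 31).
Feb 6, 1953 → Mar 6, 1953: 28 days (February has 28).
Mar 6, 1953 → Apr 6, 1953: 31 days (March has 31).
Apr 6, 1953 → Apr 9, 1953: 3 days.
Total: 977 days.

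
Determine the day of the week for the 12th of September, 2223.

Friday

Doomsday rule: the anchor day for the 2200s is Friday. For year 23: 23÷12 = 1 r 11, and 11÷4 = 2, so 1+11+2 = 14.
Friday + 14 ≡ Friday — that's 2223's doomsday.
In September the doomsday date is Sep 5.
Sep 12 is 7 days after Sep 5; 7 mod 7 = 0, so Friday + 0 = Friday.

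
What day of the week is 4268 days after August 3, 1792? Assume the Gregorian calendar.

Aug 3, 1792 is a Friday.
4268 mod 7 = 5, so 4268 days after a Friday is Friday + 5 = Wednesday.

Wednesday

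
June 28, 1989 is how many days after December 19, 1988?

191

Dec 19, 1988 → Jan 19, 1989: 31 days (December has 31).
Jan 19, 1989 → Feb 19, 1989: 31 days (January has 31).
Feb 19, 1989 → Mar 19, 1989: 28 days (February has 28).
Mar 19, 1989 → Apr 19, 1989: 31 days (March has 31).
Apr 19, 1989 → May 19, 1989: 30 days (April has 30).
May 19, 1989 → Jun 19, 1989: 31 days (May has 31).
Jun 19, 1989 → Jun 28, 1989: 9 days.
Total: 191 days.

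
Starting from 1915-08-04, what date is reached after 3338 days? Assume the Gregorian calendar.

September 23, 1924

+366 (one year; includes Feb 29, 1916) → Aug 4, 1916 (2972 left).
+365 (one year) → Aug 4, 1917 (2607 left).
+365 (one year) → Aug 4, 1918 (2242 left).
+365 (one year) → Aug 4, 1919 (1877 left).
+366 (one year; includes Feb 29, 1920) → Aug 4, 1920 (1511 left).
+365 (one year) → Aug 4, 1921 (1146 left).
+365 (one year) → Aug 4, 1922 (781 left).
+365 (one year) → Aug 4, 1923 (416 left).
+366 (one year; includes Feb 29, 1924) → Aug 4, 1924 (50 left).
Aug has 31 days: +28 → Sep 1, 1924 (22 left).
+22 → Sep 23, 1924.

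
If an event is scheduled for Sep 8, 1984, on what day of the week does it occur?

Doomsday rule: the anchor day for the 1900s is Wednesday. For year 84: 84÷12 = 7 r 0, and 0÷4 = 0, so 7+0+0 = 7.
Wednesday + 7 ≡ Wednesday — that's 1984's doomsday.
In September the doomsday date is Sep 5.
Sep 8 is 3 days after Sep 5; 3 mod 7 = 3, so Wednesday + 3 = Saturday.

Saturday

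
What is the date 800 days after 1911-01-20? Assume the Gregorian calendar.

+365 (one year) → Jan 20, 1912 (435 left).
+366 (one year; includes Feb 29, 1912) → Jan 20, 1913 (69 left).
Jan has 31 days: +12 → Feb 1, 1913 (57 left).
Feb has 28 days: +28 → Mar 1, 1913 (29 left).
+29 → Mar 30, 1913.

March 30, 1913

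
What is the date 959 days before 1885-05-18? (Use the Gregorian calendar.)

October 2, 1882

−365 (one year) → May 18, 1884 (594 left).
−366 (one year; includes Feb 29, 1884) → May 18, 1883 (228 left).
−18 → Apr 30, 1883 (end of Apr, 30 days; 210 left).
−30 → Mar 31, 1883 (end of Mar, 31 days; 180 left).
−31 → Feb 28, 1883 (end of Feb, 28 days; 149 left).
−28 → Jan 31, 1883 (end of Jan, 31 days; 121 left).
−31 → Dec 31, 1882 (end of Dec, 31 days; 90 left).
−31 → Nov 30, 1882 (end of Nov, 30 days; 59 left).
−30 → Oct 31, 1882 (end of Oct, 31 days; 29 left).
−29 → Oct 2, 1882.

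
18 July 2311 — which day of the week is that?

Tuesday

Doomsday rule: the anchor day for the 2300s is Wednesday. For year 11: 11÷12 = 0 r 11, and 11÷4 = 2, so 0+11+2 = 13.
Wednesday + 13 ≡ Tuesday — that's 2311's doomsday.
In July the doomsday date is Jul 11.
Jul 18 is 7 days after Jul 11; 7 mod 7 = 0, so Tuesday + 0 = Tuesday.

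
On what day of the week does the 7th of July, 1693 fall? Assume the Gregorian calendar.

Doomsday rule: the anchor day for the 1600s is Tuesday. For year 93: 93÷12 = 7 r 9, and 9÷4 = 2, so 7+9+2 = 18.
Tuesday + 18 ≡ Saturday — that's 1693's doomsday.
In July the doomsday date is Jul 11.
Jul 7 is 4 days before Jul 11; 4 mod 7 = 4, so Saturday − 4 = Tuesday.

Tuesday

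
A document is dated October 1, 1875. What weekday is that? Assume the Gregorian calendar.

Friday

Doomsday rule: the anchor day for the 1800s is Friday. For year 75: 75÷12 = 6 r 3, and 3÷4 = 0, so 6+3+0 = 9.
Friday + 9 ≡ Sunday — that's 1875's doomsday.
In October the doomsday date is Oct 10.
Oct 1 is 9 days before Oct 10; 9 mod 7 = 2, so Sunday − 2 = Friday.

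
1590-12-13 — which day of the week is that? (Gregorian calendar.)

Doomsday rule: the anchor day for the 1500s is Wednesday. For year 90: 90÷12 = 7 r 6, and 6÷4 = 1, so 7+6+1 = 14.
Wednesday + 14 ≡ Wednesday — that's 1590's doomsday.
In December the doomsday date is Dec 12.
Dec 13 is 1 day after Dec 12; 1 mod 7 = 1, so Wednesday + 1 = Thursday.

Thursday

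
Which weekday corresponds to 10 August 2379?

Doomsday rule: the anchor day for the 2300s is Wednesday. For year 79: 79÷12 = 6 r 7, and 7÷4 = 1, so 6+7+1 = 14.
Wednesday + 14 ≡ Wednesday — that's 2379's doomsday.
In August the doomsday date is Aug 8.
Aug 10 is 2 days after Aug 8; 2 mod 7 = 2, so Wednesday + 2 = Friday.

Friday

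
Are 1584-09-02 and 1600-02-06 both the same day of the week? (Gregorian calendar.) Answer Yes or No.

From Sep 2, 1584 to Feb 6, 1600 is 5635 days.
5635 mod 7 = 0, so they are the same weekday.
(Sep 2, 1584 is a Sunday; Feb 6, 1600 is a Sunday.)

Yes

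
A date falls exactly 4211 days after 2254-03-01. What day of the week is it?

Mar 1, 2254 is a Wednesday.
4211 mod 7 = 4, so 4211 days after a Wednesday is Wednesday + 4 = Sunday.

Sunday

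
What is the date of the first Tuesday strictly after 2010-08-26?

August 31, 2010

Aug 26, 2010 is a Thursday.
From Thursday to the next Tuesday is 5 days.
Aug 26, 2010 + 5 = Aug 31, 2010.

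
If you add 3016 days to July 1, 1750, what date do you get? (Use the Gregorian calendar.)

+365 (one year) → Jul 1, 1751 (2651 left).
+366 (one year; includes Feb 29, 1752) → Jul 1, 1752 (2285 left).
+365 (one year) → Jul 1, 1753 (1920 left).
+365 (one year) → Jul 1, 1754 (1555 left).
+365 (one year) → Jul 1, 1755 (1190 left).
+366 (one year; includes Feb 29, 1756) → Jul 1, 1756 (824 left).
+365 (one year) → Jul 1, 1757 (459 left).
+365 (one year) → Jul 1, 1758 (94 left).
Jul has 31 days: +31 → Aug 1, 1758 (63 left).
Aug has 31 days: +31 → Sep 1, 1758 (32 left).
Sep has 30 days: +30 → Oct 1, 1758 (2 left).
+2 → Oct 3, 1758.

October 3, 1758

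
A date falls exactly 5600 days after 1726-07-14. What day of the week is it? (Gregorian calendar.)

Jul 14, 1726 is a Sunday.
5600 mod 7 = 0, so 5600 days after a Sunday is Sunday + 0 = Sunday.

Sunday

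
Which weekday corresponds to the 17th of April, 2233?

Wednesday

Doomsday rule: the anchor day for the 2200s is Friday. For year 33: 33÷12 = 2 r 9, and 9÷4 = 2, so 2+9+2 = 13.
Friday + 13 ≡ Thursday — that's 2233's doomsday.
In April the doomsday date is Apr 4.
Apr 17 is 13 days after Apr 4; 13 mod 7 = 6, so Thursday + 6 = Wednesday.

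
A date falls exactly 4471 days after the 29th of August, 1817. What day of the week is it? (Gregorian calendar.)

First find the weekday of Aug 29, 1817. Doomsday rule: the anchor day for the 1800s is Friday. For year 17: 17÷12 = 1 r 5, and 5÷4 = 1, so 1+5+1 = 7.
Friday + 7 ≡ Friday — that's 1817's doomsday.
In August the doomsday date is Aug 8.
Aug 29 is 21 days after Aug 8; 21 mod 7 = 0, so Friday + 0 = Friday.
4471 mod 7 = 5, so 4471 days after a Friday is Friday + 5 = Wednesday.

Wednesday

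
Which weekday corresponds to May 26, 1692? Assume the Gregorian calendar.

Monday

Doomsday rule: the anchor day for the 1600s is Tuesday. For year 92: 92÷12 = 7 r 8, and 8÷4 = 2, so 7+8+2 = 17.
Tuesday + 17 ≡ Friday — that's 1692's doomsday.
In May the doomsday date is May 9.
May 26 is 17 days after May 9; 17 mod 7 = 3, so Friday + 3 = Monday.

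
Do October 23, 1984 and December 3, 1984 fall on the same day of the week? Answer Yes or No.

No

From Oct 23, 1984 to Dec 3, 1984 is 41 days.
41 mod 7 = 6, so they are different weekdays.
(Oct 23, 1984 is a Tuesday; Dec 3, 1984 is a Monday.)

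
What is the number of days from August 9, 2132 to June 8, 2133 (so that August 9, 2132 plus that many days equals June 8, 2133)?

303

Aug 9, 2132 → Sep 9, 2132: 31 days (August has 31).
Sep 9, 2132 → Oct 9, 2132: 30 days (September has 30).
Oct 9, 2132 → Nov 9, 2132: 31 days (October has 31).
Nov 9, 2132 → Dec 9, 2132: 30 days (November has 30).
Dec 9, 2132 → Jan 9, 2133: 31 days (December has 31).
Jan 9, 2133 → Feb 9, 2133: 31 days (January has 31).
Feb 9, 2133 → Mar 9, 2133: 28 days (February has 28).
Mar 9, 2133 → Apr 9, 2133: 31 days (March has 31).
Apr 9, 2133 → May 9, 2133: 30 days (April has 30).
May 9, 2133 → Jun 8, 2133: 30 days.
Total: 303 days.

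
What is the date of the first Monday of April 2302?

April 7, 2302

April 1, 2302 is a Tuesday.
The first Monday is therefore April 7 (6 days later).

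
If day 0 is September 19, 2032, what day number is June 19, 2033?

Sep 19, 2032 → Oct 19, 2032: 30 days (September has 30).
Oct 19, 2032 → Nov 19, 2032: 31 days (October has 31).
Nov 19, 2032 → Dec 19, 2032: 30 days (November has 30).
Dec 19, 2032 → Jan 19, 2033: 31 days (December has 31).
Jan 19, 2033 → Feb 19, 2033: 31 days (January has 31).
Feb 19, 2033 → Mar 19, 2033: 28 days (February has 28).
Mar 19, 2033 → Apr 19, 2033: 31 days (March has 31).
Apr 19, 2033 → May 19, 2033: 30 days (April has 30).
May 19, 2033 → Jun 19, 2033: 31 days.
Total: 273 days.

273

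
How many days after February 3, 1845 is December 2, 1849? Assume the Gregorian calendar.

Feb 3, 1845 → Feb 3, 1846: 365 days.
Feb 3, 1846 → Feb 3, 1847: 365 days.
Feb 3, 1847 → Feb 3, 1848: 365 days.
Feb 3, 1848 → Feb 3, 1849: 366 days (Feb 29, 1848 is in that span).
Feb 3, 1849 → Mar 3, 1849: 28 days (February has 28).
Mar 3, 1849 → Apr 3, 1849: 31 days (March has 31).
Apr 3, 1849 → May 3, 1849: 30 days (April has 30).
May 3, 1849 → Jun 3, 1849: 31 days (May has 31).
Jun 3, 1849 → Jul 3, 1849: 30 days (June has 30).
Jul 3, 1849 → Aug 3, 1849: 31 days (July has 31).
Aug 3, 1849 → Sep 3, 1849: 31 days (August has 31).
Sep 3, 1849 → Oct 3, 1849: 30 days (September has 30).
Oct 3, 1849 → Nov 3, 1849: 31 days (October has 31).
Nov 3, 1849 → Dec 2, 1849: 29 days.
Total: 1763 days.

1763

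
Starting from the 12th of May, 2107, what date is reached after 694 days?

April 5, 2109

+366 (one year; includes Feb 29, 2108) → May 12, 2108 (328 left).
May has 31 days: +20 → Jun 1, 2108 (308 left).
Jun has 30 days: +30 → Jul 1, 2108 (278 left).
Jul has 31 days: +31 → Aug 1, 2108 (247 left).
Aug has 31 days: +31 → Sep 1, 2108 (216 left).
Sep has 30 days: +30 → Oct 1, 2108 (186 left).
Oct has 31 days: +31 → Nov 1, 2108 (155 left).
Nov has 30 days: +30 → Dec 1, 2108 (125 left).
Dec has 31 days: +31 → Jan 1, 2109 (94 left).
Jan has 31 days: +31 → Feb 1, 2109 (63 left).
Feb has 28 days: +28 → Mar 1, 2109 (35 left).
Mar has 31 days: +31 → Apr 1, 2109 (4 left).
+4 → Apr 5, 2109.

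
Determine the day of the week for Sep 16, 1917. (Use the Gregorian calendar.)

Sunday

Doomsday rule: the anchor day for the 1900s is Wednesday. For year 17: 17÷12 = 1 r 5, and 5÷4 = 1, so 1+5+1 = 7.
Wednesday + 7 ≡ Wednesday — that's 1917's doomsday.
In September the doomsday date is Sep 5.
Sep 16 is 11 days after Sep 5; 11 mod 7 = 4, so Wednesday + 4 = Sunday.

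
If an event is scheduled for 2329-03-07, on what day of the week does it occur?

Thursday

Doomsday rule: the anchor day for the 2300s is Wednesday. For year 29: 29÷12 = 2 r 5, and 5÷4 = 1, so 2+5+1 = 8.
Wednesday + 8 ≡ Thursday — that's 2329's doomsday.
In March the doomsday date is Mar 14.
Mar 7 is 7 days before Mar 14; 7 mod 7 = 0, so Thursday − 0 = Thursday.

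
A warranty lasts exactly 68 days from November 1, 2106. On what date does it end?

January 8, 2107

Nov has 30 days: +30 → Dec 1, 2106 (38 left).
Dec has 31 days: +31 → Jan 1, 2107 (7 left).
+7 → Jan 8, 2107.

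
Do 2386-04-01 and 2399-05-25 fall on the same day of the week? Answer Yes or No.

From Apr 1, 2386 to May 25, 2399 is 4802 days.
4802 mod 7 = 0, so they are the same weekday.
(Apr 1, 2386 is a Tuesday; May 25, 2399 is a Tuesday.)

Yes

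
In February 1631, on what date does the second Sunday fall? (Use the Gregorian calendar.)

February 1, 1631 is a Saturday.
The first Sunday is therefore February 2 (1 days later).
The second Sunday is 2 + 1×7 = February 9.

February 9, 1631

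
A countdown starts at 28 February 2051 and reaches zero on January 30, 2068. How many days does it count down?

Feb 28, 2051 → Feb 28, 2052: 365 days.
Feb 28, 2052 → Feb 28, 2053: 366 days (Feb 29, 2052 is in that span).
Feb 28, 2053 → Feb 28, 2054: 365 days.
Feb 28, 2054 → Feb 28, 2055: 365 days.
Feb 28, 2055 → Feb 28, 2056: 365 days.
Feb 28, 2056 → Feb 28, 2057: 366 days (Feb 29, 2056 is in that span).
Feb 28, 2057 → Feb 28, 2058: 365 days.
Feb 28, 2058 → Feb 28, 2059: 365 days.
Feb 28, 2059 → Feb 28, 2060: 365 days.
Feb 28, 2060 → Feb 28, 2061: 366 days (Feb 29, 2060 is in that span).
Feb 28, 2061 → Feb 28, 2062: 365 days.
Feb 28, 2062 → Feb 28, 2063: 365 days.
Feb 28, 2063 → Feb 28, 2064: 365 days.
Feb 28, 2064 → Feb 28, 2065: 366 days (Feb 29, 2064 is in that span).
Feb 28, 2065 → Feb 28, 2066: 365 days.
Feb 28, 2066 → Feb 28, 2067: 365 days.
Feb 28, 2067 → Mar 28, 2067: 28 days (February has 28).
Mar 28, 2067 → Apr 28, 2067: 31 days (March has 31).
Apr 28, 2067 → May 28, 2067: 30 days (April has 30).
May 28, 2067 → Jun 28, 2067: 31 days (May has 31).
Jun 28, 2067 → Jul 28, 2067: 30 days (June has 30).
Jul 28, 2067 → Aug 28, 2067: 31 days (July has 31).
Aug 28, 2067 → Sep 28, 2067: 31 days (August has 31).
Sep 28, 2067 → Oct 28, 2067: 30 days (September has 30).
Oct 28, 2067 → Nov 28, 2067: 31 days (October has 31).
Nov 28, 2067 → Dec 28, 2067: 30 days (November has 30).
Dec 28, 2067 → Jan 28, 2068: 31 days (December has 31).
Jan 28, 2068 → Jan 30, 2068: 2 days.
Total: 6180 days.

6180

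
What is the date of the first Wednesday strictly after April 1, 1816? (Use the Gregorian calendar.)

April 3, 1816

Apr 1, 1816 is a Monday.
From Monday to the next Wednesday is 2 days.
Apr 1, 1816 + 2 = Apr 3, 1816.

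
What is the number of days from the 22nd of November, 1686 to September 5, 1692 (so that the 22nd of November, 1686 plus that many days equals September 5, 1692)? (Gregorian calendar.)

2114

Nov 22, 1686 → Nov 22, 1687: 365 days.
Nov 22, 1687 → Nov 22, 1688: 366 days (Feb 29, 1688 is in that span).
Nov 22, 1688 → Nov 22, 1689: 365 days.
Nov 22, 1689 → Nov 22, 1690: 365 days.
Nov 22, 1690 → Nov 22, 1691: 365 days.
Nov 22, 1691 → Dec 22, 1691: 30 days (November has 30).
Dec 22, 1691 → Jan 22, 1692: 31 days (December has 31).
Jan 22, 1692 → Feb 22, 1692: 31 days (January has 31).
Feb 22, 1692 → Mar 22, 1692: 29 days (February has 29).
Mar 22, 1692 → Apr 22, 1692: 31 days (March has 31).
Apr 22, 1692 → May 22, 1692: 30 days (April has 30).
May 22, 1692 → Jun 22, 1692: 31 days (May has 31).
Jun 22, 1692 → Jul 22, 1692: 30 days (June has 30).
Jul 22, 1692 → Aug 22, 1692: 31 days (July has 31).
Aug 22, 1692 → Sep 5, 1692: 14 days.
Total: 2114 days.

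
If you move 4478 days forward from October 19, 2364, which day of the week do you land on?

Saturday

Oct 19, 2364 is a Monday.
4478 mod 7 = 5, so 4478 days after a Monday is Monday + 5 = Saturday.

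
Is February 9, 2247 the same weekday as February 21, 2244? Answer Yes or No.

No

From Feb 21, 2244 to Feb 9, 2247 is 1084 days.
1084 mod 7 = 6, so they are different weekdays.
(Feb 21, 2244 is a Wednesday; Feb 9, 2247 is a Tuesday.)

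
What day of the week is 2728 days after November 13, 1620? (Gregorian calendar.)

Wednesday

Nov 13, 1620 is a Friday.
2728 mod 7 = 5, so 2728 days after a Friday is Friday + 5 = Wednesday.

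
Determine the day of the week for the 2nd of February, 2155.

Sunday

Doomsday rule: the anchor day for the 2100s is Sunday. For year 55: 55÷12 = 4 r 7, and 7÷4 = 1, so 4+7+1 = 12.
Sunday + 12 ≡ Friday — that's 2155's doomsday.
In February the doomsday date is Feb 28 (2155 is not a leap year).
Feb 2 is 26 days before Feb 28; 26 mod 7 = 5, so Friday − 5 = Sunday.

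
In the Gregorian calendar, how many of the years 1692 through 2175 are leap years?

Multiples of 4 in [1692,2175]: 121.
Of those, multiples of 100: 5 (not leap unless ÷400).
Multiples of 400: 1.
Leap years = 121 − 5 + 1 = 117.

117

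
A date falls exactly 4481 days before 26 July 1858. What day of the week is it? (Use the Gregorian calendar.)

First find the weekday of Jul 26, 1858. Doomsday rule: the anchor day for the 1800s is Friday. For year 58: 58÷12 = 4 r 10, and 10÷4 = 2, so 4+10+2 = 16.
Friday + 16 ≡ Sunday — that's 1858's doomsday.
In July the doomsday date is Jul 11.
Jul 26 is 15 days after Jul 11; 15 mod 7 = 1, so Sunday + 1 = Monday.
4481 mod 7 = 1, so 4481 days before a Monday is Monday − 1 = Sunday.

Sunday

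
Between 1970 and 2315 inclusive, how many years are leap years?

Multiples of 4 in [1970,2315]: 86.
Of those, multiples of 100: 4 (not leap unless ÷400).
Multiples of 400: 1.
Leap years = 86 − 4 + 1 = 83.

83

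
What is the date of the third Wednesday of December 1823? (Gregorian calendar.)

December 17, 1823

December 1, 1823 is a Monday.
The first Wednesday is therefore December 3 (2 days later).
The third Wednesday is 3 + 2×7 = December 17.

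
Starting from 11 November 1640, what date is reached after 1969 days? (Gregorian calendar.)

+365 (one year) → Nov 11, 1641 (1604 left).
+365 (one year) → Nov 11, 1642 (1239 left).
+365 (one year) → Nov 11, 1643 (874 left).
+366 (one year; includes Feb 29, 1644) → Nov 11, 1644 (508 left).
+365 (one year) → Nov 11, 1645 (143 left).
Nov has 30 days: +20 → Dec 1, 1645 (123 left).
Dec has 31 days: +31 → Jan 1, 1646 (92 left).
Jan has 31 days: +31 → Feb 1, 1646 (61 left).
Feb has 28 days: +28 → Mar 1, 1646 (33 left).
Mar has 31 days: +31 → Apr 1, 1646 (2 left).
+2 → Apr 3, 1646.

April 3, 1646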